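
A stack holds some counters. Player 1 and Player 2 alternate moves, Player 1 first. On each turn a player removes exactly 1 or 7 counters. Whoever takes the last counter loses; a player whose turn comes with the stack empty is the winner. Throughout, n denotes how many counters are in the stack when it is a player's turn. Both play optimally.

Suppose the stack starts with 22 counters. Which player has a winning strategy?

Player 1 wins.

Classify positions by backward induction: terminal positions (no move available) are W. From any other position, the mover wins iff some move reaches an L.
n=0: no move; the opponent has just taken the last counter and therefore loses → W
n=1: L (sole option 0(W) is W)
n=2: W (go to 1, an L position)
n=3: L (sole option 2(W) is W)
n=4: W (go to 3, an L position)
n=5: L (sole option 4(W) is W)
n=6: W (go to 5, an L position)
n=7: L (options 6(W), 0(W) are all W)
n=8: W (go to 7, an L position)
n=9: L (options 8(W), 2(W) are all W)
n=10: W (go to 9, an L position)
n=11: L (options 10(W), 4(W) are all W)
n=12: W (go to 11, an L position)
n=13: L (options 12(W), 6(W) are all W)
n=14: W (go to 13, an L position)
n=15: L (options 14(W), 8(W) are all W)
n=16: W (go to 15, an L position)
n=17: L (options 16(W), 10(W) are all W)
n=18: W (go to 17, an L position)
n=19: L (options 18(W), 12(W) are all W)
n=20: W (go to 19, an L position)
n=21: L (options 20(W), 14(W) are all W)
n=22: W (go to 21, an L position)
From 22 Player 1 can remove 1, leaving 21, reaching an L position.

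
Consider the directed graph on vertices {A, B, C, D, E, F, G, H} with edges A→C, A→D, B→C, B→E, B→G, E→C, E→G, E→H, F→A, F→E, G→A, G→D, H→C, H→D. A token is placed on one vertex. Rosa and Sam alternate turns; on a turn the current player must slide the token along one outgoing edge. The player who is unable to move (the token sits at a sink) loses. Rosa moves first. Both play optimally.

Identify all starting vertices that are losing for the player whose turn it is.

Use the standard recursion: the mover loses at a terminal position; elsewhere, the mover wins exactly when some move hands the opponent an L position.
Every edge goes from a vertex to one that appears earlier in the order D, C, A, G, H, E, B, F, so processing vertices in that order labels each vertex after all of its successors.
D: no outgoing edge → L
C: no outgoing edge → L
A: W (go to C, an L position)
G: W (go to D, an L position)
H: W (go to C, an L position)
E: W (go to C, an L position)
B: W (go to C, an L position)
F: L (options E(W), A(W) are all W)
Reading off the rows marked L gives the requested list; there are 3 such vertices.

C, D, F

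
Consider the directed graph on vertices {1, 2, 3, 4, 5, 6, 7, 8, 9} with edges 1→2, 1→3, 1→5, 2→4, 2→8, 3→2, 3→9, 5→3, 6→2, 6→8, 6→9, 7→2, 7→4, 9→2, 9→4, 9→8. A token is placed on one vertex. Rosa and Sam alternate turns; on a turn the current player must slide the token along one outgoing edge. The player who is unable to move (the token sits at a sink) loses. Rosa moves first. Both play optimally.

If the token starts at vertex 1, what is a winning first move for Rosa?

Move to 3.

Compute win/loss labels from the base case upward. A position with no move is L. Any other position is W if it can reach an L in one move, else L.
Every edge goes from a vertex to one that appears earlier in the order 8, 4, 2, 9, 7, 6, 3, 5, 1, so processing vertices in that order labels each vertex after all of its successors.
8: no outgoing edge → L
4: no outgoing edge → L
2: →4(L), so W
9: →4(L), so W
7: →4(L), so W
6: →8(L), so W
3: →9(W), 2(W) — all W, so L
5: →3(L), so W
1: →3(L), so W
From 1, the L positions reachable in one move are: 3.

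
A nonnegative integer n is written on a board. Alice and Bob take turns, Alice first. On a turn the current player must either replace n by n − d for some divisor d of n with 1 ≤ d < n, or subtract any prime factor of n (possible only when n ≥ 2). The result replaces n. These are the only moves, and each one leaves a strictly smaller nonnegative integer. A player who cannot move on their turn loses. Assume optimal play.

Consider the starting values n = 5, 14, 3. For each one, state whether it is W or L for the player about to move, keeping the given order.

Work bottom-up. With no move the player to move loses. Otherwise the position is W if at least one move leads to an L position for the opponent, and L if every move leads to a W.
n=0: no move → L
n=1: no move → L
n=2: can move to 0, which is L ⇒ W
n=3: can move to 0, which is L ⇒ W
n=4: moves to 2(W), 3(W); every one is W ⇒ L
n=5: can move to 0, which is L ⇒ W
n=6: can move to 4, which is L ⇒ W
n=7: can move to 0, which is L ⇒ W
n=8: can move to 4, which is L ⇒ W
n=9: moves to 6(W), 8(W); every one is W ⇒ L
n=10: can move to 9, which is L ⇒ W
n=11: can move to 0, which is L ⇒ W
n=12: can move to 9, which is L ⇒ W
n=13: can move to 0, which is L ⇒ W
n=14: moves to 7(W), 12(W), 13(W); every one is W ⇒ L

5: W, 14: L, 3: W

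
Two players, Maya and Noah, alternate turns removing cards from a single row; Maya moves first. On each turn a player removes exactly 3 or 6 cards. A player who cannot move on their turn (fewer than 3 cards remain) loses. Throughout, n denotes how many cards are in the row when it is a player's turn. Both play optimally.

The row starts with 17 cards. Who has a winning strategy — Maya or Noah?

Maya wins.

Label each position W (a win for the player to move) or L (a loss). A position with no legal move is L; any other position is W exactly when some move reaches an L, and L when every move reaches a W.
n=0: no move → L
n=1: no move → L
n=2: no move → L
n=3: reaches L-position 0 → W
n=4: reaches L-position 1 → W
n=5: reaches L-position 2 → W
n=6: reaches L-position 0 → W
n=7: reaches L-position 1 → W
n=8: reaches L-position 2 → W
n=9: only reaches 6(W), 3(W), all W → L
n=10: only reaches 7(W), 4(W), all W → L
n=11: only reaches 8(W), 5(W), all W → L
n=12: reaches L-position 9 → W
n=13: reaches L-position 10 → W
n=14: reaches L-position 11 → W
n=15: reaches L-position 9 → W
n=16: reaches L-position 10 → W
n=17: reaches L-position 11 → W
The starting position 17 is W: Maya should remove 6, leaving 11, handing over an L position.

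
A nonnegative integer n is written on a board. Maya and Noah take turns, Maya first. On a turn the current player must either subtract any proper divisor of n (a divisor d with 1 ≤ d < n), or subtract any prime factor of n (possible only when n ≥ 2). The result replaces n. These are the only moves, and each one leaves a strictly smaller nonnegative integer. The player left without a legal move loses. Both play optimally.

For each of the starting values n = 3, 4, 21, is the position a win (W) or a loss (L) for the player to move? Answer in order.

Use the standard recursion: the mover loses at a terminal position; elsewhere, the mover wins exactly when some move hands the opponent an L position.
n=0: no move → L
n=1: no move → L
n=2: W (go to 0, an L position)
n=3: W (go to 0, an L position)
n=4: L (options 2(W), 3(W) are all W)
n=5: W (go to 0, an L position)
n=6: W (go to 4, an L position)
n=7: W (go to 0, an L position)
n=8: W (go to 4, an L position)
n=9: L (options 6(W), 8(W) are all W)
n=10: W (go to 9, an L position)
n=11: W (go to 0, an L position)
n=12: W (go to 9, an L position)
n=13: W (go to 0, an L position)
n=14: L (options 7(W), 12(W), 13(W) are all W)
n=15: W (go to 14, an L position)
n=16: W (go to 14, an L position)
n=17: W (go to 0, an L position)
n=18: W (go to 9, an L position)
n=19: W (go to 0, an L position)
n=20: L (options 10(W), 15(W), 16(W), 18(W), 19(W) are all W)
n=21: W (go to 14, an L position)

3: W, 4: L, 21: W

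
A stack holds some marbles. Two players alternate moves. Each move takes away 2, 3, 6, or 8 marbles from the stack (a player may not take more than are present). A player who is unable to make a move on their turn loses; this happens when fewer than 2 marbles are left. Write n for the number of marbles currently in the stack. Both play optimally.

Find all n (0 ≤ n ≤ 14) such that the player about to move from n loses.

0, 1, 5, 10, 14

Build the W/L table. Terminal = L. A non-terminal position is W if it has a move to some L; otherwise it is L.
n=0: no move → L
n=1: no move → L
n=2: W (go to 0, an L position)
n=3: W (go to 1, an L position)
n=4: W (go to 1, an L position)
n=5: L (options 3(W), 2(W) are all W)
n=6: W (go to 0, an L position)
n=7: W (go to 5, an L position)
n=8: W (go to 5, an L position)
n=9: W (go to 1, an L position)
n=10: L (options 8(W), 7(W), 4(W), 2(W) are all W)
n=11: W (go to 5, an L position)
n=12: W (go to 10, an L position)
n=13: W (go to 10, an L position)
n=14: L (options 12(W), 11(W), 8(W), 6(W) are all W)
Reading off the rows marked L gives the requested list; there are 5 such values of n.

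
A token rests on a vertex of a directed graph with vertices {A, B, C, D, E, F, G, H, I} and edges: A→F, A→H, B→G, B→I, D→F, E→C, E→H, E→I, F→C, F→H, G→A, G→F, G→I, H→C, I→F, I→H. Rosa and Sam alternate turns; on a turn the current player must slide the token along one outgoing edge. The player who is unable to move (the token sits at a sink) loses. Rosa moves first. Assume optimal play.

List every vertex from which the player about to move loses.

Label each position W (a win for the player to move) or L (a loss). A position with no legal move is L; any other position is W exactly when some move reaches an L, and L when every move reaches a W.
Every edge goes from a vertex to one that appears earlier in the order C, H, F, I, A, D, G, B, E, so processing vertices in that order labels each vertex after all of its successors.
C: no outgoing edge → L
H: can move to C, which is L ⇒ W
F: can move to C, which is L ⇒ W
I: moves to F(W), H(W); every one is W ⇒ L
A: moves to F(W), H(W); every one is W ⇒ L
D: the only move is to F(W), a W ⇒ L
G: can move to A, which is L ⇒ W
B: can move to I, which is L ⇒ W
E: can move to I, which is L ⇒ W
Reading off the rows marked L gives the requested list; there are 4 such vertices.

A, C, D, I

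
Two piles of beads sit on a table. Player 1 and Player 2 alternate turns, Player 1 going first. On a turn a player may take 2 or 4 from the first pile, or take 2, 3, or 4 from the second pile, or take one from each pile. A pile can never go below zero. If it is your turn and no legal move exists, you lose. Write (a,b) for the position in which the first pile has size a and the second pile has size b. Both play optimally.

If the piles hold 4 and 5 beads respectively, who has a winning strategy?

Player 2 wins.

Build the W/L table. Terminal = L. A non-terminal position is W if it has a move to some L; otherwise it is L.
No move ever increases a pile, so every position that can arise here has a ≤ 4 and b ≤ 5; it is enough to label the cells with 0 ≤ a ≤ 4 and 0 ≤ b ≤ 5.
Every move lowers a or b (never raises either), so fill the grid row by row in increasing a, and left to right within a row: each cell's successors are then already labelled.
      b=0  b=1  b=2  b=3  b=4  b=5
a=0:    L    L    W    W    W    W
a=1:    L    W    W    W    W    L
a=2:    W    W    L    L    W    W
a=3:    W    L    L    W    W    W
a=4:    W    W    W    W    L    L
Cells with no legal move (terminal, hence L): (0,0), (0,1), (1,0).
The remaining L cells, each justified by listing all of its moves:
(1,5): →(1,3)(W), (1,2)(W), (1,1)(W), (0,4)(W) — all W, so L
(2,2): →(0,2)(W), (2,0)(W), (1,1)(W) — all W, so L
(2,3): →(0,3)(W), (2,1)(W), (2,0)(W), (1,2)(W) — all W, so L
(3,1): →(1,1)(W), (2,0)(W) — all W, so L
(3,2): →(1,2)(W), (3,0)(W), (2,1)(W) — all W, so L
(4,4): →(2,4)(W), (0,4)(W), (4,2)(W), (4,1)(W), (4,0)(W), (3,3)(W) — all W, so L
(4,5): →(2,5)(W), (0,5)(W), (4,3)(W), (4,2)(W), (4,1)(W), (3,4)(W) — all W, so L
Every other cell has at least one move into one of the L cells above, so it is W.
The starting position (4,5) is L: whatever Player 1 does, the opponent receives a W position.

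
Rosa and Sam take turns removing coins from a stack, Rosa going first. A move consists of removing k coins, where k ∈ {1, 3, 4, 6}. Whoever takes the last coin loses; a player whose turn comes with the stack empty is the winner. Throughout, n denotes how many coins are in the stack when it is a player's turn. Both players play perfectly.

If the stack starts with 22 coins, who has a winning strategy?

Use the standard recursion: the mover wins at a terminal position; elsewhere, the mover wins exactly when some move hands the opponent an L position.
n=0: no move; the opponent has just taken the last coin and therefore loses → W
n=1: →0(W) only, which is W, so L
n=2: →1(L), so W
n=3: →2(W), 0(W) — all W, so L
n=4: →3(L), so W
n=5: →1(L), so W
n=6: →3(L), so W
n=7: →3(L), so W
n=8: →7(W), 5(W), 4(W), 2(W) — all W, so L
n=9: →8(L), so W
n=10: →9(W), 7(W), 6(W), 4(W) — all W, so L
n=11: →10(L), so W
n=12: →8(L), so W
n=13: →10(L), so W
n=14: →10(L), so W
n=15: →14(W), 12(W), 11(W), 9(W) — all W, so L
n=16: →15(L), so W
n=17: →16(W), 14(W), 13(W), 11(W) — all W, so L
n=18: →17(L), so W
n=19: →15(L), so W
n=20: →17(L), so W
n=21: →17(L), so W
n=22: →21(W), 19(W), 18(W), 16(W) — all W, so L
Every move from 22 reaches a W position, so the mover loses.

Sam wins.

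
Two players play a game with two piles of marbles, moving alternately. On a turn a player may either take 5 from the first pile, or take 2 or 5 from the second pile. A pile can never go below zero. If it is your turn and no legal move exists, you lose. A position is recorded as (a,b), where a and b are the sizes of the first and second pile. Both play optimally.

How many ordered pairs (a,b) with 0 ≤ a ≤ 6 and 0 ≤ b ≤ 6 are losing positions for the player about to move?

Use the standard recursion: the mover loses at a terminal position; elsewhere, the mover wins exactly when some move hands the opponent an L position.
Every move lowers a or b (never raises either), so fill the grid row by row in increasing a, and left to right within a row: each cell's successors are then already labelled.
      b=0  b=1  b=2  b=3  b=4  b=5  b=6
a=0:    L    L    W    W    L    W    W
a=1:    L    L    W    W    L    W    W
a=2:    L    L    W    W    L    W    W
a=3:    L    L    W    W    L    W    W
a=4:    L    L    W    W    L    W    W
a=5:    W    W    L    L    W    W    L
a=6:    W    W    L    L    W    W    L
Cells with no legal move (terminal, hence L): (0,0), (0,1), (1,0), (1,1), (2,0), (2,1), (3,0), (3,1), (4,0), (4,1).
The remaining L cells, each justified by listing all of its moves:
(0,4): the only move is to (0,2)(W), a W ⇒ L
(1,4): the only move is to (1,2)(W), a W ⇒ L
(2,4): the only move is to (2,2)(W), a W ⇒ L
(3,4): the only move is to (3,2)(W), a W ⇒ L
(4,4): the only move is to (4,2)(W), a W ⇒ L
(5,2): moves to (0,2)(W), (5,0)(W); every one is W ⇒ L
(5,3): moves to (0,3)(W), (5,1)(W); every one is W ⇒ L
(5,6): moves to (0,6)(W), (5,4)(W), (5,1)(W); every one is W ⇒ L
(6,2): moves to (1,2)(W), (6,0)(W); every one is W ⇒ L
(6,3): moves to (1,3)(W), (6,1)(W); every one is W ⇒ L
(6,6): moves to (1,6)(W), (6,4)(W), (6,1)(W); every one is W ⇒ L
Every other cell has at least one move into one of the L cells above, so it is W.
L cells per row: a=0: 3, a=1: 3, a=2: 3, a=3: 3, a=4: 3, a=5: 3, a=6: 3; total 21.

21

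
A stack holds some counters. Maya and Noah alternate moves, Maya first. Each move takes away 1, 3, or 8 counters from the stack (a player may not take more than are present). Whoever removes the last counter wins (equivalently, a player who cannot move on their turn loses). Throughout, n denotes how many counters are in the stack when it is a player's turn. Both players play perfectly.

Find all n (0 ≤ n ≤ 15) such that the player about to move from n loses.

0, 2, 4, 6, 11, 13, 15

Label each position W (a win for the player to move) or L (a loss). A position with no legal move is L; any other position is W exactly when some move reaches an L, and L when every move reaches a W.
n=0: no move → L
n=1: →0(L), so W
n=2: →1(W) only, which is W, so L
n=3: →2(L), so W
n=4: →3(W), 1(W) — all W, so L
n=5: →4(L), so W
n=6: →5(W), 3(W) — all W, so L
n=7: →6(L), so W
n=8: →0(L), so W
n=9: →6(L), so W
n=10: →2(L), so W
n=11: →10(W), 8(W), 3(W) — all W, so L
n=12: →11(L), so W
n=13: →12(W), 10(W), 5(W) — all W, so L
n=14: →13(L), so W
n=15: →14(W), 12(W), 7(W) — all W, so L
Reading off the rows marked L gives the requested list; there are 7 such values of n.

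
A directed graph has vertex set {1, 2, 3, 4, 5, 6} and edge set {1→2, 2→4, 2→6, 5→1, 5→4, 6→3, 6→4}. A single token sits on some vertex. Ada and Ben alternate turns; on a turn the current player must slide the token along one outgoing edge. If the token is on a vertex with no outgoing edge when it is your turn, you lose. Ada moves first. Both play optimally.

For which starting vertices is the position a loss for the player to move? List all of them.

1, 3, 4

Label each position W (a win for the player to move) or L (a loss). A position with no legal move is L; any other position is W exactly when some move reaches an L, and L when every move reaches a W.
Every edge goes from a vertex to one that appears earlier in the order 3, 4, 6, 2, 1, 5, so processing vertices in that order labels each vertex after all of its successors.
3: no outgoing edge → L
4: no outgoing edge → L
6: can move to 4, which is L ⇒ W
2: can move to 4, which is L ⇒ W
1: the only move is to 2(W), a W ⇒ L
5: can move to 1, which is L ⇒ W
Reading off the rows marked L gives the requested list; there are 3 such vertices.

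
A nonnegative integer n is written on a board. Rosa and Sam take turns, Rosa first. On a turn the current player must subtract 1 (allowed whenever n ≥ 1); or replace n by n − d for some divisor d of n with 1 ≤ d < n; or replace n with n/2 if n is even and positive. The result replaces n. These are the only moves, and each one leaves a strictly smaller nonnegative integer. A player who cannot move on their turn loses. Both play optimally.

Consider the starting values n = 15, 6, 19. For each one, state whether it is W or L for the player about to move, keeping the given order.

15: L, 6: W, 19: L

Build the W/L table. Terminal = L. A non-terminal position is W if it has a move to some L; otherwise it is L.
n=0: no move → L
n=1: W (go to 0, an L position)
n=2: L (sole option 1(W) is W)
n=3: W (go to 2, an L position)
n=4: W (go to 2, an L position)
n=5: L (sole option 4(W) is W)
n=6: W (go to 5, an L position)
n=7: L (sole option 6(W) is W)
n=8: W (go to 7, an L position)
n=9: L (options 6(W), 8(W) are all W)
n=10: W (go to 5, an L position)
n=11: L (sole option 10(W) is W)
n=12: W (go to 9, an L position)
n=13: L (sole option 12(W) is W)
n=14: W (go to 7, an L position)
n=15: L (options 10(W), 12(W), 14(W) are all W)
n=16: W (go to 15, an L position)
n=17: L (sole option 16(W) is W)
n=18: W (go to 9, an L position)
n=19: L (sole option 18(W) is W)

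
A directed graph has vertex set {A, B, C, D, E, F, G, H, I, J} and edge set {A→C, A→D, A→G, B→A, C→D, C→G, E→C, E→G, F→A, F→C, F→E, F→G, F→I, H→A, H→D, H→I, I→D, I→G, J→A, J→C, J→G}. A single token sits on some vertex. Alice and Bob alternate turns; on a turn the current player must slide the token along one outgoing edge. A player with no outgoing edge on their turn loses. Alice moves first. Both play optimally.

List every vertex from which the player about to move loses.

Classify positions by backward induction: terminal positions (no move available) are L. From any other position, the mover wins iff some move reaches an L.
Every edge goes from a vertex to one that appears earlier in the order D, G, C, A, I, E, J, H, B, F, so processing vertices in that order labels each vertex after all of its successors.
D: no outgoing edge → L
G: no outgoing edge → L
C: →G(L), so W
A: →G(L), so W
I: →G(L), so W
E: →G(L), so W
J: →G(L), so W
H: →D(L), so W
B: →A(W) only, which is W, so L
F: →G(L), so W
The losing starting vertices are exactly the entries labelled L in this table (3 of them).

B, D, G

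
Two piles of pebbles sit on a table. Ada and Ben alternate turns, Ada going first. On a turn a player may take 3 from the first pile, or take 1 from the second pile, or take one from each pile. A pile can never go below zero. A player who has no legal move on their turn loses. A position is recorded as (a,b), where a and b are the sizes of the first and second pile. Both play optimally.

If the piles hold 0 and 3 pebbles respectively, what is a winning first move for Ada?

Move to (0,2).

Work bottom-up. With no move the player to move loses. Otherwise the position is W if at least one move leads to an L position for the opponent, and L if every move leads to a W.
No move ever increases a pile, so every position that can arise here has a ≤ 0 and b ≤ 3; it is enough to label the cells with 0 ≤ a ≤ 0 and 0 ≤ b ≤ 3.
Every move lowers a or b (never raises either), so fill the grid row by row in increasing a, and left to right within a row: each cell's successors are then already labelled.
      b=0  b=1  b=2  b=3
a=0:    L    W    L    W
Cells with no legal move (terminal, hence L): (0,0).
The remaining L cells, each justified by listing all of its moves:
(0,2): only reaches (0,1)(W), which is W → L
Every other cell has at least one move into one of the L cells above, so it is W.
From (0,3), the L positions reachable in one move are: (0,2).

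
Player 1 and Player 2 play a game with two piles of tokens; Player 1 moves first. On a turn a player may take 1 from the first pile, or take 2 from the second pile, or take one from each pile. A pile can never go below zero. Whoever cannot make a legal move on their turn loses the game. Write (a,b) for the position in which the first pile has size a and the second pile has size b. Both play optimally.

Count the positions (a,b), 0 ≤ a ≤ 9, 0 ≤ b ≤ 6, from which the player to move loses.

Label each position W (a win for the player to move) or L (a loss). A position with no legal move is L; any other position is W exactly when some move reaches an L, and L when every move reaches a W.
Every move lowers a or b (never raises either), so fill the grid row by row in increasing a, and left to right within a row: each cell's successors are then already labelled.
      b=0  b=1  b=2  b=3  b=4  b=5  b=6
a=0:    L    L    W    W    L    L    W
a=1:    W    W    W    L    W    W    W
a=2:    L    L    W    W    W    L    L
a=3:    W    W    W    L    L    W    W
a=4:    L    L    W    W    W    W    L
a=5:    W    W    W    L    L    W    W
a=6:    L    L    W    W    W    W    L
a=7:    W    W    W    L    L    W    W
a=8:    L    L    W    W    W    W    L
a=9:    W    W    W    L    L    W    W
Cells with no legal move (terminal, hence L): (0,0), (0,1).
The remaining L cells, each justified by listing all of its moves:
(0,4): L (sole option (0,2)(W) is W)
(0,5): L (sole option (0,3)(W) is W)
(1,3): L (options (0,3)(W), (1,1)(W), (0,2)(W) are all W)
(2,0): L (sole option (1,0)(W) is W)
(2,1): L (options (1,1)(W), (1,0)(W) are all W)
(2,5): L (options (1,5)(W), (2,3)(W), (1,4)(W) are all W)
(2,6): L (options (1,6)(W), (2,4)(W), (1,5)(W) are all W)
(3,3): L (options (2,3)(W), (3,1)(W), (2,2)(W) are all W)
(3,4): L (options (2,4)(W), (3,2)(W), (2,3)(W) are all W)
(4,0): L (sole option (3,0)(W) is W)
(4,1): L (options (3,1)(W), (3,0)(W) are all W)
(4,6): L (options (3,6)(W), (4,4)(W), (3,5)(W) are all W)
(5,3): L (options (4,3)(W), (5,1)(W), (4,2)(W) are all W)
(5,4): L (options (4,4)(W), (5,2)(W), (4,3)(W) are all W)
(6,0): L (sole option (5,0)(W) is W)
(6,1): L (options (5,1)(W), (5,0)(W) are all W)
(6,6): L (options (5,6)(W), (6,4)(W), (5,5)(W) are all W)
(7,3): L (options (6,3)(W), (7,1)(W), (6,2)(W) are all W)
(7,4): L (options (6,4)(W), (7,2)(W), (6,3)(W) are all W)
(8,0): L (sole option (7,0)(W) is W)
(8,1): L (options (7,1)(W), (7,0)(W) are all W)
(8,6): L (options (7,6)(W), (8,4)(W), (7,5)(W) are all W)
(9,3): L (options (8,3)(W), (9,1)(W), (8,2)(W) are all W)
(9,4): L (options (8,4)(W), (9,2)(W), (8,3)(W) are all W)
Every other cell has at least one move into one of the L cells above, so it is W.
L cells per row: a=0: 4, a=1: 1, a=2: 4, a=3: 2, a=4: 3, a=5: 2, a=6: 3, a=7: 2, a=8: 3, a=9: 2; total 26.

26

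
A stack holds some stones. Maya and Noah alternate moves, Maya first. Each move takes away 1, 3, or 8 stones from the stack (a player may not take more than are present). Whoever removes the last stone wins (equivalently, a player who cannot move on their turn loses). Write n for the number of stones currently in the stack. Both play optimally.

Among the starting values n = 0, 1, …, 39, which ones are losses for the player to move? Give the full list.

Positions with no move are L. A position that does have a move is losing for the player to move precisely when every available move leads to a winning position for the opponent. Fill in the labels:
n=0: no move → L
n=1: reaches L-position 0 → W
n=2: only reaches 1(W), which is W → L
n=3: reaches L-position 2 → W
n=4: only reaches 3(W), 1(W), all W → L
n=5: reaches L-position 4 → W
n=6: only reaches 5(W), 3(W), all W → L
n=7: reaches L-position 6 → W
n=8: reaches L-position 0 → W
n=9: reaches L-position 6 → W
n=10: reaches L-position 2 → W
n=11: only reaches 10(W), 8(W), 3(W), all W → L
n=12: reaches L-position 11 → W
n=13: only reaches 12(W), 10(W), 5(W), all W → L
n=14: reaches L-position 13 → W
n=15: only reaches 14(W), 12(W), 7(W), all W → L
n=16: reaches L-position 15 → W
n=17: only reaches 16(W), 14(W), 9(W), all W → L
n=18: reaches L-position 17 → W
n=19: reaches L-position 11 → W
n=20: reaches L-position 17 → W
n=21: reaches L-position 13 → W
n=22: only reaches 21(W), 19(W), 14(W), all W → L
n=23: reaches L-position 22 → W
n=24: only reaches 23(W), 21(W), 16(W), all W → L
n=25: reaches L-position 24 → W
n=26: only reaches 25(W), 23(W), 18(W), all W → L
n=27: reaches L-position 26 → W
n=28: only reaches 27(W), 25(W), 20(W), all W → L
n=29: reaches L-position 28 → W
n=30: reaches L-position 22 → W
n=31: reaches L-position 28 → W
n=32: reaches L-position 24 → W
n=33: only reaches 32(W), 30(W), 25(W), all W → L
n=34: reaches L-position 33 → W
n=35: only reaches 34(W), 32(W), 27(W), all W → L
n=36: reaches L-position 35 → W
n=37: only reaches 36(W), 34(W), 29(W), all W → L
n=38: reaches L-position 37 → W
n=39: only reaches 38(W), 36(W), 31(W), all W → L
Reading off the rows marked L gives the requested list; there are 16 such values of n.

0, 2, 4, 6, 11, 13, 15, 17, 22, 24, 26, 28, 33, 35, 37, 39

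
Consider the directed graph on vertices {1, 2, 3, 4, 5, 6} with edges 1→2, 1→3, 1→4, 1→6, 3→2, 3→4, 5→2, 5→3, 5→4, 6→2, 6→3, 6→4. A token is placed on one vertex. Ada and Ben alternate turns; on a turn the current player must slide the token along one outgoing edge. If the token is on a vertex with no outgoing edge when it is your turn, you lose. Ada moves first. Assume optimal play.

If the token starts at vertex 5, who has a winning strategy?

Ada wins.

Classify positions by backward induction: terminal positions (no move available) are L. From any other position, the mover wins iff some move reaches an L.
Every edge goes from a vertex to one that appears earlier in the order 4, 2, 3, 6, 1, 5, so processing vertices in that order labels each vertex after all of its successors.
4: no outgoing edge → L
2: no outgoing edge → L
3: can move to 2, which is L ⇒ W
6: can move to 2, which is L ⇒ W
1: can move to 2, which is L ⇒ W
5: can move to 2, which is L ⇒ W
From 5 Ada can move to 2, reaching an L position.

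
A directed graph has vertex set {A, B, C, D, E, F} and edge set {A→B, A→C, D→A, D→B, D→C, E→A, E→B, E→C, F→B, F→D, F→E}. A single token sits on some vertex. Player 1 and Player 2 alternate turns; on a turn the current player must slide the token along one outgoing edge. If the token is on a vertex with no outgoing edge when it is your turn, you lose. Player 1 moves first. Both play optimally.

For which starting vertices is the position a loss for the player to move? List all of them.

B, C

Use the standard recursion: the mover loses at a terminal position; elsewhere, the mover wins exactly when some move hands the opponent an L position.
Every edge goes from a vertex to one that appears earlier in the order C, B, A, D, E, F, so processing vertices in that order labels each vertex after all of its successors.
C: no outgoing edge → L
B: no outgoing edge → L
A: can move to B, which is L ⇒ W
D: can move to B, which is L ⇒ W
E: can move to B, which is L ⇒ W
F: can move to B, which is L ⇒ W
The losing starting vertices are exactly the entries labelled L in this table (2 of them).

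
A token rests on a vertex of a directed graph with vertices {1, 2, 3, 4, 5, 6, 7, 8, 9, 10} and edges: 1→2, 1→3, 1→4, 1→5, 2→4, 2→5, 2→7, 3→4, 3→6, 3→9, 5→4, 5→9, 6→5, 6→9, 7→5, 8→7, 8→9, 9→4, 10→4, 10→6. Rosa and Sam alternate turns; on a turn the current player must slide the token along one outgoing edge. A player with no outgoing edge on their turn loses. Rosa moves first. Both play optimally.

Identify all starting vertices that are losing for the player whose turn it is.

4, 6, 7

Label each position W (a win for the player to move) or L (a loss). A position with no legal move is L; any other position is W exactly when some move reaches an L, and L when every move reaches a W.
Every edge goes from a vertex to one that appears earlier in the order 4, 9, 5, 7, 6, 3, 10, 2, 1, 8, so processing vertices in that order labels each vertex after all of its successors.
4: no outgoing edge → L
9: can move to 4, which is L ⇒ W
5: can move to 4, which is L ⇒ W
7: the only move is to 5(W), a W ⇒ L
6: moves to 5(W), 9(W); every one is W ⇒ L
3: can move to 6, which is L ⇒ W
10: can move to 6, which is L ⇒ W
2: can move to 7, which is L ⇒ W
1: can move to 4, which is L ⇒ W
8: can move to 7, which is L ⇒ W
The losing starting vertices are exactly the entries labelled L in this table (3 of them).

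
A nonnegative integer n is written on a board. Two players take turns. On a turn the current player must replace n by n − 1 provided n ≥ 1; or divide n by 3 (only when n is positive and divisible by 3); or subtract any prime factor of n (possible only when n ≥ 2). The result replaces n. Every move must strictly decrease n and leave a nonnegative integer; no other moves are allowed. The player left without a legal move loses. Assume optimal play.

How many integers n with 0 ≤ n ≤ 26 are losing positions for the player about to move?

7

Use the standard recursion: the mover loses at a terminal position; elsewhere, the mover wins exactly when some move hands the opponent an L position.
n=0: no move → L
n=1: →0(L), so W
n=2: →0(L), so W
n=3: →0(L), so W
n=4: →2(W), 3(W) — all W, so L
n=5: →0(L), so W
n=6: →4(L), so W
n=7: →0(L), so W
n=8: →6(W), 7(W) — all W, so L
n=9: →8(L), so W
n=10: →8(L), so W
n=11: →0(L), so W
n=12: →4(L), so W
n=13: →0(L), so W
n=14: →7(W), 12(W), 13(W) — all W, so L
n=15: →14(L), so W
n=16: →14(L), so W
n=17: →0(L), so W
n=18: →6(W), 15(W), 16(W), 17(W) — all W, so L
n=19: →0(L), so W
n=20: →18(L), so W
n=21: →14(L), so W
n=22: →11(W), 20(W), 21(W) — all W, so L
n=23: →0(L), so W
n=24: →8(L), so W
n=25: →20(W), 24(W) — all W, so L
n=26: →25(L), so W
L entries with 0 ≤ n ≤ 26: n = 0, 4, 8, 14, 18, 22, 25; that makes 7.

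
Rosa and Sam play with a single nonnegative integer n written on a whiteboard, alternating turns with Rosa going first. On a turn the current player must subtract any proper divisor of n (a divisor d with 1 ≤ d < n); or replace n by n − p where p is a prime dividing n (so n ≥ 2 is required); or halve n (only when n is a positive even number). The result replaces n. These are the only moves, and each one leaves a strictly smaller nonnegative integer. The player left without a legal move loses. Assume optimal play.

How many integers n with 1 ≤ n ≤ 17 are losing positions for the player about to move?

4

Positions with no move are L. A position that does have a move is losing for the player to move precisely when every available move leads to a winning position for the opponent. Fill in the labels:
n=0: no move → L
n=1: no move → L
n=2: →0(L), so W
n=3: →0(L), so W
n=4: →2(W), 3(W) — all W, so L
n=5: →0(L), so W
n=6: →4(L), so W
n=7: →0(L), so W
n=8: →4(L), so W
n=9: →6(W), 8(W) — all W, so L
n=10: →9(L), so W
n=11: →0(L), so W
n=12: →9(L), so W
n=13: →0(L), so W
n=14: →7(W), 12(W), 13(W) — all W, so L
n=15: →14(L), so W
n=16: →14(L), so W
n=17: →0(L), so W
L entries with 1 ≤ n ≤ 17 (n=0 is outside the asked range and is not counted): n = 1, 4, 9, 14; that makes 4.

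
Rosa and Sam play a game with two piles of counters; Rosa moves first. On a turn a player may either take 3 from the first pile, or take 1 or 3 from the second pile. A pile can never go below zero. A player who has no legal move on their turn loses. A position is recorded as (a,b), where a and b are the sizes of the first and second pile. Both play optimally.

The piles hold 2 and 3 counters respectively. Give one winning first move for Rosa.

Work bottom-up. With no move the player to move loses. Otherwise the position is W if at least one move leads to an L position for the opponent, and L if every move leads to a W.
No move ever increases a pile, so every position that can arise here has a ≤ 2 and b ≤ 3; it is enough to label the cells with 0 ≤ a ≤ 2 and 0 ≤ b ≤ 3.
Every move lowers a or b (never raises either), so fill the grid row by row in increasing a, and left to right within a row: each cell's successors are then already labelled.
      b=0  b=1  b=2  b=3
a=0:    L    W    L    W
a=1:    L    W    L    W
a=2:    L    W    L    W
Cells with no legal move (terminal, hence L): (0,0), (1,0), (2,0).
The remaining L cells, each justified by listing all of its moves:
(0,2): the only move is to (0,1)(W), a W ⇒ L
(1,2): the only move is to (1,1)(W), a W ⇒ L
(2,2): the only move is to (2,1)(W), a W ⇒ L
Every other cell has at least one move into one of the L cells above, so it is W.
From (2,3), the L positions reachable in one move are: (2,2), (2,0). Any move reaching one of these is winning.

Move to (2,2).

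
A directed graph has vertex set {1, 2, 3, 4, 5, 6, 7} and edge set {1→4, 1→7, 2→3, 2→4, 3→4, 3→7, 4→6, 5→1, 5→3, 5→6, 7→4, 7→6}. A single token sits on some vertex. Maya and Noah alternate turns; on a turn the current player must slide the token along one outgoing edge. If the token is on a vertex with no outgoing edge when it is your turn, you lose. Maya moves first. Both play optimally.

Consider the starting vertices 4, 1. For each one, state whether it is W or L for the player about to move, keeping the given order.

4: W, 1: L

Use the standard recursion: the mover loses at a terminal position; elsewhere, the mover wins exactly when some move hands the opponent an L position.
Every edge goes from a vertex to one that appears earlier in the order 6, 4, 7, 3, 1, 2, 5, so processing vertices in that order labels each vertex after all of its successors.
6: no outgoing edge → L
4: can move to 6, which is L ⇒ W
7: can move to 6, which is L ⇒ W
3: moves to 7(W), 4(W); every one is W ⇒ L
1: moves to 7(W), 4(W); every one is W ⇒ L
2: can move to 3, which is L ⇒ W
5: can move to 1, which is L ⇒ W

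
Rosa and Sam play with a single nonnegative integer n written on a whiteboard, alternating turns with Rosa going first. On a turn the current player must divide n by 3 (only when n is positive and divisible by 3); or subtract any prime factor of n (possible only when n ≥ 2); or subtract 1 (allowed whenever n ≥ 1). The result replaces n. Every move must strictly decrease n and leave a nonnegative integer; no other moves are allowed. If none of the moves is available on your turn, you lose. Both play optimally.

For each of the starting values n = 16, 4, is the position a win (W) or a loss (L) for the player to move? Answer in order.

Compute win/loss labels from the base case upward. A position with no move is L. Any other position is W if it can reach an L in one move, else L.
n=0: no move → L
n=1: reaches L-position 0 → W
n=2: reaches L-position 0 → W
n=3: reaches L-position 0 → W
n=4: only reaches 2(W), 3(W), all W → L
n=5: reaches L-position 0 → W
n=6: reaches L-position 4 → W
n=7: reaches L-position 0 → W
n=8: only reaches 6(W), 7(W), all W → L
n=9: reaches L-position 8 → W
n=10: reaches L-position 8 → W
n=11: reaches L-position 0 → W
n=12: reaches L-position 4 → W
n=13: reaches L-position 0 → W
n=14: only reaches 7(W), 12(W), 13(W), all W → L
n=15: reaches L-position 14 → W
n=16: reaches L-position 14 → W

16: W, 4: L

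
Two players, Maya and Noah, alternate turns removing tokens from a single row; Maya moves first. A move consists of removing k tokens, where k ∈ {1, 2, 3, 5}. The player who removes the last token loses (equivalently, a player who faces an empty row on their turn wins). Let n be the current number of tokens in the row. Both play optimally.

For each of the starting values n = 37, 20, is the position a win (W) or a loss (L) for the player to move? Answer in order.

37: L, 20: W

Positions with no move are W. A position that does have a move is losing for the player to move precisely when every available move leads to a winning position for the opponent. Fill in the labels:
n=0: no move; the opponent has just taken the last token and therefore loses → W
n=1: L (sole option 0(W) is W)
n=2: W (go to 1, an L position)
n=3: W (go to 1, an L position)
n=4: W (go to 1, an L position)
n=5: L (options 4(W), 3(W), 2(W), 0(W) are all W)
n=6: W (go to 5, an L position)
n=7: W (go to 5, an L position)
n=8: W (go to 5, an L position)
n=9: L (options 8(W), 7(W), 6(W), 4(W) are all W)
n=10: W (go to 9, an L position)
n=11: W (go to 9, an L position)
n=12: W (go to 9, an L position)
n=13: L (options 12(W), 11(W), 10(W), 8(W) are all W)
n=14: W (go to 13, an L position)
n=15: W (go to 13, an L position)
n=16: W (go to 13, an L position)
n=17: L (options 16(W), 15(W), 14(W), 12(W) are all W)
n=18: W (go to 17, an L position)
n=19: W (go to 17, an L position)
n=20: W (go to 17, an L position)
n=21: L (options 20(W), 19(W), 18(W), 16(W) are all W)
n=22: W (go to 21, an L position)
n=23: W (go to 21, an L position)
n=24: W (go to 21, an L position)
n=25: L (options 24(W), 23(W), 22(W), 20(W) are all W)
n=26: W (go to 25, an L position)
n=27: W (go to 25, an L position)
n=28: W (go to 25, an L position)
n=29: L (options 28(W), 27(W), 26(W), 24(W) are all W)
n=30: W (go to 29, an L position)
n=31: W (go to 29, an L position)
n=32: W (go to 29, an L position)
n=33: L (options 32(W), 31(W), 30(W), 28(W) are all W)
n=34: W (go to 33, an L position)
n=35: W (go to 33, an L position)
n=36: W (go to 33, an L position)
n=37: L (options 36(W), 35(W), 34(W), 32(W) are all W)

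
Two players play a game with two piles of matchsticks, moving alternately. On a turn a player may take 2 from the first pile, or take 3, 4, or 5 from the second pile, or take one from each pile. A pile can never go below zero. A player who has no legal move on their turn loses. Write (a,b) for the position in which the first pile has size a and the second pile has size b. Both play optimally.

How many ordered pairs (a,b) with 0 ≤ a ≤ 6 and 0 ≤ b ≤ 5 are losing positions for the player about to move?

16

Classify positions by backward induction: terminal positions (no move available) are L. From any other position, the mover wins iff some move reaches an L.
Every move lowers a or b (never raises either), so fill the grid row by row in increasing a, and left to right within a row: each cell's successors are then already labelled.
      b=0  b=1  b=2  b=3  b=4  b=5
a=0:    L    L    L    W    W    W
a=1:    L    W    W    W    W    W
a=2:    W    W    W    L    L    L
a=3:    W    L    L    L    W    W
a=4:    L    L    W    W    W    W
a=5:    L    W    W    W    W    W
a=6:    W    W    L    L    L    W
Cells with no legal move (terminal, hence L): (0,0), (0,1), (0,2), (1,0).
The remaining L cells, each justified by listing all of its moves:
(2,3): only reaches (0,3)(W), (2,0)(W), (1,2)(W), all W → L
(2,4): only reaches (0,4)(W), (2,1)(W), (2,0)(W), (1,3)(W), all W → L
(2,5): only reaches (0,5)(W), (2,2)(W), (2,1)(W), (2,0)(W), (1,4)(W), all W → L
(3,1): only reaches (1,1)(W), (2,0)(W), all W → L
(3,2): only reaches (1,2)(W), (2,1)(W), all W → L
(3,3): only reaches (1,3)(W), (3,0)(W), (2,2)(W), all W → L
(4,0): only reaches (2,0)(W), which is W → L
(4,1): only reaches (2,1)(W), (3,0)(W), all W → L
(5,0): only reaches (3,0)(W), which is W → L
(6,2): only reaches (4,2)(W), (5,1)(W), all W → L
(6,3): only reaches (4,3)(W), (6,0)(W), (5,2)(W), all W → L
(6,4): only reaches (4,4)(W), (6,1)(W), (6,0)(W), (5,3)(W), all W → L
Every other cell has at least one move into one of the L cells above, so it is W.
L cells per row: a=0: 3, a=1: 1, a=2: 3, a=3: 3, a=4: 2, a=5: 1, a=6: 3; total 16.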